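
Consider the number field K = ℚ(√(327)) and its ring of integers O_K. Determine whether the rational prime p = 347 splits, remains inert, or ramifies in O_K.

d = 327 ≡ 3 (mod 4), so O_K = ℤ[√327] and disc(K) = 4d = 1308.
Since gcd(347, 1308) = 1 the prime 347 does not ramify.
Compute (327/347) via Euler: 327^((347-1)/2) mod 347 = 1, so (327/347) = 1.
(327/347) = 1, so 347 splits.

split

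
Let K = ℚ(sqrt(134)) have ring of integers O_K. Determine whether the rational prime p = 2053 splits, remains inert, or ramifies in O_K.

p splits

d = 134 ≡ 2 (mod 4), so O_K = ℤ[√134] and disc(K) = 4d = 536.
Since gcd(2053, 536) = 1 the prime 2053 does not ramify.
Compute (134/2053) via Euler: 134^((2053-1)/2) mod 2053 = 1, so (134/2053) = 1.
(134/2053) = 1, so 2053 splits.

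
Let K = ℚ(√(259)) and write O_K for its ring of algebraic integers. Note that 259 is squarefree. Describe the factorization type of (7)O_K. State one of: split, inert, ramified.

p ramifies

d = 259 ≡ 3 (mod 4), so O_K = ℤ[√259] and disc(K) = 4d = 1036.
7 divides disc(K) = 1036, so 7 ramifies.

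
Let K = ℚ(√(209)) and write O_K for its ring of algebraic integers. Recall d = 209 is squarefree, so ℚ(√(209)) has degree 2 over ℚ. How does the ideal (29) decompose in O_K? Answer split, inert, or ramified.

p splits

Since 209 ≡ 1 mod 4, the ring of integers is ℤ[(1+√209)/2] with discriminant 209.
disc(K) = 209 is not divisible by 29; 29 is unramified.
Compute (209/29) via Euler: 6^((29-1)/2) mod 29 = 1, so (209/29) = 1.
d is a quadratic residue mod p, hence 29 splits in O_K.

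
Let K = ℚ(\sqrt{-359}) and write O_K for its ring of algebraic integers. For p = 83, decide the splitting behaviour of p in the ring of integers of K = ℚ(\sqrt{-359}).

-359 mod 4 = 1, hence disc K = -359 and O_K = ℤ[(1+√-359)/2].
83 ∤ -359, so 83 is unramified.
Legendre symbol by Euler's criterion: (-359/83) ≡ (-359)^41 ≡ 82 (mod 83), i.e. (-359/83) = -1.
(-359/83) = -1, so 83 is inert.

inert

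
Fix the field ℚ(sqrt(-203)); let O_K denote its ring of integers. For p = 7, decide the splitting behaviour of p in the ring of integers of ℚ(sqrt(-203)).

d = -203 ≡ 1 (mod 4), so O_K = ℤ[(1+√-203)/2] and disc(K) = d = -203.
Ramification test: 7 | -203. The prime 7 ramifies in K.

7 is ramified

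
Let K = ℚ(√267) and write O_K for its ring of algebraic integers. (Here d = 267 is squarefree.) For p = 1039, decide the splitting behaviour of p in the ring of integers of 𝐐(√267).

Since 267 ≢ 1 mod 4, the ring of integers is ℤ[√267] with discriminant 4·267 = 1068.
disc(K) = 1068 is not divisible by 1039; 1039 is unramified.
Euler's criterion: 267^519 mod 1039 = 1. Thus (267|1039) = 1.
d is a quadratic residue mod p, hence 1039 splits in O_K.

1039 splits in O_K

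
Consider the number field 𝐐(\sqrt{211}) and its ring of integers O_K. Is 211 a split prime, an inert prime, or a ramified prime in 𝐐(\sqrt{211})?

211 mod 4 = 3, hence disc K = 4·211 = 844 and O_K = ℤ[√211].
Ramification test: 211 | 844. The prime 211 ramifies in K.

211 is ramified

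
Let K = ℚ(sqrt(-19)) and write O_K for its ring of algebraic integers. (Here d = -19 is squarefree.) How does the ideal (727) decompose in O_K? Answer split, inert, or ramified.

-19 mod 4 = 1, hence disc K = -19 and O_K = ℤ[(1+√-19)/2].
disc(K) = -19 is not divisible by 727; 727 is unramified.
Legendre symbol by Euler's criterion: (-19/727) ≡ (-19)^363 ≡ 1 (mod 727), i.e. (-19/727) = 1.
Legendre symbol 1 ⇒ 727 is split.

split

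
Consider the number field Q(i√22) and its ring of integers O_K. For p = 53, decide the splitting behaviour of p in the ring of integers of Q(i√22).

Since -22 ≢ 1 mod 4, the ring of integers is ℤ[√-22] with discriminant 4·(-22) = -88.
Since gcd(53, -88) = 1 the prime 53 does not ramify.
Euler's criterion: (-22)^26 mod 53 = 52. Thus (-22|53) = -1.
(-22/53) = -1, so 53 is inert.

inert — (53) stays prime in O_K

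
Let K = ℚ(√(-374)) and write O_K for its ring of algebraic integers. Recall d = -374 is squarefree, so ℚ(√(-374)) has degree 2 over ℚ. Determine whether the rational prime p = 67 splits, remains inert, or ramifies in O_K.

Since -374 ≢ 1 mod 4, the ring of integers is ℤ[√-374] with discriminant 4·(-374) = -1496.
disc(K) = -1496 is not divisible by 67; 67 is unramified.
Legendre symbol by Euler's criterion: (-374/67) ≡ (-374)^33 ≡ 66 (mod 67), i.e. (-374/67) = -1.
(-374/67) = -1, so 67 is inert.

p is inert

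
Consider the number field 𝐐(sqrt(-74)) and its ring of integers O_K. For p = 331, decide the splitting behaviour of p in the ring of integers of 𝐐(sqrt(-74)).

remains prime (inert)

-74 mod 4 = 2, hence disc K = 4·(-74) = -296 and O_K = ℤ[√-74].
disc(K) = -296 is not divisible by 331; 331 is unramified.
(-74/331) = 257^165 mod 331 = 330, giving Legendre symbol -1.
Legendre symbol -1 ⇒ 331 is inert.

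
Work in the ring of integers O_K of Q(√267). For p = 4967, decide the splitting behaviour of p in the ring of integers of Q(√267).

267 mod 4 = 3, hence disc K = 4·267 = 1068 and O_K = ℤ[√267].
disc(K) = 1068 is not divisible by 4967; 4967 is unramified.
Euler's criterion: 267^2483 mod 4967 = 1. Thus (267|4967) = 1.
d is a quadratic residue mod p, hence 4967 splits in O_K.

split — (4967) = 𝔭₁𝔭₂ with 𝔭₁ ≠ 𝔭₂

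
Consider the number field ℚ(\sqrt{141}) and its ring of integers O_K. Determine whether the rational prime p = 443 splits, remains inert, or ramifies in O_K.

d = 141 ≡ 1 (mod 4), so O_K = ℤ[(1+√141)/2] and disc(K) = d = 141.
disc(K) = 141 is not divisible by 443; 443 is unramified.
(141/443) = 141^221 mod 443 = 1, giving Legendre symbol 1.
d is a quadratic residue mod p, hence 443 splits in O_K.

splits completely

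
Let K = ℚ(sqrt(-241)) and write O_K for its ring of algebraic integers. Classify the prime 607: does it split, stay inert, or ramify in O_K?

-241 mod 4 = 3, hence disc K = 4·(-241) = -964 and O_K = ℤ[√-241].
607 ∤ -964, so 607 is unramified.
Euler's criterion: (-241)^303 mod 607 = 606. Thus (-241|607) = -1.
(-241/607) = -1, so 607 is inert.

remains prime (inert)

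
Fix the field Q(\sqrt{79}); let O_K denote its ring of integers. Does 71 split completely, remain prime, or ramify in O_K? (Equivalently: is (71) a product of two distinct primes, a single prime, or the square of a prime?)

p splits

Since 79 ≢ 1 mod 4, the ring of integers is ℤ[√79] with discriminant 4·79 = 316.
disc(K) = 316 is not divisible by 71; 71 is unramified.
(79/71) = 8^35 mod 71 = 1, giving Legendre symbol 1.
(79/71) = 1, so 71 splits.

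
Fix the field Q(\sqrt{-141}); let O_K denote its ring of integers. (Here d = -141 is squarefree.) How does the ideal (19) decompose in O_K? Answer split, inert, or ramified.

splits completely

-141 mod 4 = 3, hence disc K = 4·(-141) = -564 and O_K = ℤ[√-141].
19 ∤ -564, so 19 is unramified.
Legendre symbol by Euler's criterion: (-141/19) ≡ (-141)^9 ≡ 1 (mod 19), i.e. (-141/19) = 1.
(-141/19) = 1, so 19 splits.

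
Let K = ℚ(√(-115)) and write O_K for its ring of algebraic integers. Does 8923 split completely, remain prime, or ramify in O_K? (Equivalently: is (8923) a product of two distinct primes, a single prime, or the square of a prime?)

p splits

d = -115 ≡ 1 (mod 4), so O_K = ℤ[(1+√-115)/2] and disc(K) = d = -115.
disc(K) = -115 is not divisible by 8923; 8923 is unramified.
Compute (-115/8923) via Euler: 8808^((8923-1)/2) mod 8923 = 1, so (-115/8923) = 1.
d is a quadratic residue mod p, hence 8923 splits in O_K.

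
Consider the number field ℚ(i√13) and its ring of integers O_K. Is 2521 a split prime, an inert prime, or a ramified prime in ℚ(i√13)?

-13 mod 4 = 3, hence disc K = 4·(-13) = -52 and O_K = ℤ[√-13].
Since gcd(2521, -52) = 1 the prime 2521 does not ramify.
Euler's criterion: (-13)^1260 mod 2521 = 1. Thus (-13|2521) = 1.
Legendre symbol 1 ⇒ 2521 is split.

p splits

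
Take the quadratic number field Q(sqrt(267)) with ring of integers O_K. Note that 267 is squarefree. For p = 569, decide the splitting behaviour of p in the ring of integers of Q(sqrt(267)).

Since 267 ≢ 1 mod 4, the ring of integers is ℤ[√267] with discriminant 4·267 = 1068.
disc(K) = 1068 is not divisible by 569; 569 is unramified.
Legendre symbol by Euler's criterion: (267/569) ≡ 267^284 ≡ 1 (mod 569), i.e. (267/569) = 1.
d is a quadratic residue mod p, hence 569 splits in O_K.

p splits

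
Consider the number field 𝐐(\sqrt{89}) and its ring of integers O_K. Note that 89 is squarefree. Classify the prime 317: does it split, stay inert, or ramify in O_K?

d = 89 ≡ 1 (mod 4), so O_K = ℤ[(1+√89)/2] and disc(K) = d = 89.
Since gcd(317, 89) = 1 the prime 317 does not ramify.
Legendre symbol by Euler's criterion: (89/317) ≡ 89^158 ≡ 1 (mod 317), i.e. (89/317) = 1.
d is a quadratic residue mod p, hence 317 splits in O_K.

split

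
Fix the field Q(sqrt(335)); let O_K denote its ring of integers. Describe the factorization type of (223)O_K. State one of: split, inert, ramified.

d = 335 ≡ 3 (mod 4), so O_K = ℤ[√335] and disc(K) = 4d = 1340.
disc(K) = 1340 is not divisible by 223; 223 is unramified.
Legendre symbol by Euler's criterion: (335/223) ≡ 335^111 ≡ 1 (mod 223), i.e. (335/223) = 1.
(335/223) = 1, so 223 splits.

p splits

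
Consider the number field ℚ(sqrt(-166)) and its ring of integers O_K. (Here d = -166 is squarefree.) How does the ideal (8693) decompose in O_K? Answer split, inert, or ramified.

-166 mod 4 = 2, hence disc K = 4·(-166) = -664 and O_K = ℤ[√-166].
8693 ∤ -664, so 8693 is unramified.
(-166/8693) = 8527^4346 mod 8693 = 8692, giving Legendre symbol -1.
d is a non-residue mod p, hence 8693 remains inert in O_K.

p is inert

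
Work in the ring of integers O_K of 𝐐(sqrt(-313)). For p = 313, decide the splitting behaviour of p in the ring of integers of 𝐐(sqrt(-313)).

-313 mod 4 = 3, hence disc K = 4·(-313) = -1252 and O_K = ℤ[√-313].
disc(K) = -1252 = 313·(-4), so p = 313 is ramified.

ramified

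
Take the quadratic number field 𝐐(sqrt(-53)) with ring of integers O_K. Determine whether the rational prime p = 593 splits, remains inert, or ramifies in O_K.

d = -53 ≡ 3 (mod 4), so O_K = ℤ[√-53] and disc(K) = 4d = -212.
593 ∤ -212, so 593 is unramified.
Legendre symbol by Euler's criterion: (-53/593) ≡ (-53)^296 ≡ 1 (mod 593), i.e. (-53/593) = 1.
(-53/593) = 1, so 593 splits.

split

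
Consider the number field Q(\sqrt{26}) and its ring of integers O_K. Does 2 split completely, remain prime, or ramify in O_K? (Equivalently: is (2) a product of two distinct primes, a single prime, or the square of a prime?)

Since 26 ≢ 1 mod 4, the ring of integers is ℤ[√26] with discriminant 4·26 = 104.
disc(K) = 104 = 2·52, so p = 2 is ramified.

2 is ramified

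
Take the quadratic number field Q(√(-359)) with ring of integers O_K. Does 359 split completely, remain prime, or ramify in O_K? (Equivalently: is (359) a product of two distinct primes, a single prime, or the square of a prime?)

Since -359 ≡ 1 mod 4, the ring of integers is ℤ[(1+√-359)/2] with discriminant -359.
Ramification test: 359 | -359. The prime 359 ramifies in K.

p ramifies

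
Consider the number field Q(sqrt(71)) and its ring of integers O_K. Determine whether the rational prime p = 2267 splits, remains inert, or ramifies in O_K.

splits completely

Since 71 ≢ 1 mod 4, the ring of integers is ℤ[√71] with discriminant 4·71 = 284.
2267 ∤ 284, so 2267 is unramified.
Euler's criterion: 71^1133 mod 2267 = 1. Thus (71|2267) = 1.
Legendre symbol 1 ⇒ 2267 is split.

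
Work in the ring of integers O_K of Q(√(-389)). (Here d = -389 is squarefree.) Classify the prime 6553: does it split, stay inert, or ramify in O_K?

Since -389 ≢ 1 mod 4, the ring of integers is ℤ[√-389] with discriminant 4·(-389) = -1556.
disc(K) = -1556 is not divisible by 6553; 6553 is unramified.
(-389/6553) = 6164^3276 mod 6553 = 6552, giving Legendre symbol -1.
Legendre symbol -1 ⇒ 6553 is inert.

remains prime (inert)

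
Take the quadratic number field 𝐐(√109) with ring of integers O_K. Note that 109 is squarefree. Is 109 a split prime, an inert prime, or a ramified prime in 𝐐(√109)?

ramified — (109) = 𝔭²

d = 109 ≡ 1 (mod 4), so O_K = ℤ[(1+√109)/2] and disc(K) = d = 109.
109 divides disc(K) = 109, so 109 ramifies.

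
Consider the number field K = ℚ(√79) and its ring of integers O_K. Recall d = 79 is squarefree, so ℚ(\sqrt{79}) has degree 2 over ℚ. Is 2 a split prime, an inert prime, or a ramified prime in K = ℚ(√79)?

ramified

79 mod 4 = 3, hence disc K = 4·79 = 316 and O_K = ℤ[√79].
Ramification test: 2 | 316. The prime 2 ramifies in K.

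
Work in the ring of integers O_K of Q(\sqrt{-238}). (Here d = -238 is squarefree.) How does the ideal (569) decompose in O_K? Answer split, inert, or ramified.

d = -238 ≡ 2 (mod 4), so O_K = ℤ[√-238] and disc(K) = 4d = -952.
569 ∤ -952, so 569 is unramified.
Euler's criterion: (-238)^284 mod 569 = 1. Thus (-238|569) = 1.
(-238/569) = 1, so 569 splits.

split — (569) = 𝔭₁𝔭₂ with 𝔭₁ ≠ 𝔭₂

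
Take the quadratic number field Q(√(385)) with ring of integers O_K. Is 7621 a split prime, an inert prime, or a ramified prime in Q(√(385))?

7621 remains inert

Since 385 ≡ 1 mod 4, the ring of integers is ℤ[(1+√385)/2] with discriminant 385.
disc(K) = 385 is not divisible by 7621; 7621 is unramified.
Euler's criterion: 385^3810 mod 7621 = 7620. Thus (385|7621) = -1.
d is a non-residue mod p, hence 7621 remains inert in O_K.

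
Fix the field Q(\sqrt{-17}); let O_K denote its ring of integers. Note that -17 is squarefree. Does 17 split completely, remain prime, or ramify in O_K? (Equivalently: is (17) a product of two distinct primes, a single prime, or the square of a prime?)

ramified — (17) = 𝔭²

d = -17 ≡ 3 (mod 4), so O_K = ℤ[√-17] and disc(K) = 4d = -68.
Ramification test: 17 | -68. The prime 17 ramifies in K.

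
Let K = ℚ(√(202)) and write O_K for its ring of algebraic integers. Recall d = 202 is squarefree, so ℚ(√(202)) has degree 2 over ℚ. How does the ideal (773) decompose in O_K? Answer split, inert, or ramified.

p splits

202 mod 4 = 2, hence disc K = 4·202 = 808 and O_K = ℤ[√202].
disc(K) = 808 is not divisible by 773; 773 is unramified.
Legendre symbol by Euler's criterion: (202/773) ≡ 202^386 ≡ 1 (mod 773), i.e. (202/773) = 1.
d is a quadratic residue mod p, hence 773 splits in O_K.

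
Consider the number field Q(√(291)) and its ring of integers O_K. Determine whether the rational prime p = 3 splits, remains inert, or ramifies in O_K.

291 mod 4 = 3, hence disc K = 4·291 = 1164 and O_K = ℤ[√291].
disc(K) = 1164 = 3·388, so p = 3 is ramified.

ramified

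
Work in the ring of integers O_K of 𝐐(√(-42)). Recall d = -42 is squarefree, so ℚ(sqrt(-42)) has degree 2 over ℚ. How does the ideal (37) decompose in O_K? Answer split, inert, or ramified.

remains prime (inert)

Since -42 ≢ 1 mod 4, the ring of integers is ℤ[√-42] with discriminant 4·(-42) = -168.
Since gcd(37, -168) = 1 the prime 37 does not ramify.
Legendre symbol by Euler's criterion: (-42/37) ≡ (-42)^18 ≡ 36 (mod 37), i.e. (-42/37) = -1.
Legendre symbol -1 ⇒ 37 is inert.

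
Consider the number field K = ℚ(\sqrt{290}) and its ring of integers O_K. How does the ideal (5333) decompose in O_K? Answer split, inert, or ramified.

290 mod 4 = 2, hence disc K = 4·290 = 1160 and O_K = ℤ[√290].
5333 ∤ 1160, so 5333 is unramified.
Legendre symbol by Euler's criterion: (290/5333) ≡ 290^2666 ≡ 5332 (mod 5333), i.e. (290/5333) = -1.
(290/5333) = -1, so 5333 is inert.

inert — (5333) stays prime in O_K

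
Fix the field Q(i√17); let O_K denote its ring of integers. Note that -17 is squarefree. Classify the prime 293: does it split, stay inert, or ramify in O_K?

p splits

-17 mod 4 = 3, hence disc K = 4·(-17) = -68 and O_K = ℤ[√-17].
Since gcd(293, -68) = 1 the prime 293 does not ramify.
Legendre symbol by Euler's criterion: (-17/293) ≡ (-17)^146 ≡ 1 (mod 293), i.e. (-17/293) = 1.
Legendre symbol 1 ⇒ 293 is split.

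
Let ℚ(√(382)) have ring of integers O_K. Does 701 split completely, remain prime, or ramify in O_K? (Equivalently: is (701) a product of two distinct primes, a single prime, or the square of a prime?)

382 mod 4 = 2, hence disc K = 4·382 = 1528 and O_K = ℤ[√382].
Since gcd(701, 1528) = 1 the prime 701 does not ramify.
Euler's criterion: 382^350 mod 701 = 700. Thus (382|701) = -1.
(382/701) = -1, so 701 is inert.

701 remains inert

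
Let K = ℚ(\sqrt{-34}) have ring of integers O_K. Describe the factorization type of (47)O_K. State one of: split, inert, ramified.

Since -34 ≢ 1 mod 4, the ring of integers is ℤ[√-34] with discriminant 4·(-34) = -136.
disc(K) = -136 is not divisible by 47; 47 is unramified.
Legendre symbol by Euler's criterion: (-34/47) ≡ (-34)^23 ≡ 46 (mod 47), i.e. (-34/47) = -1.
(-34/47) = -1, so 47 is inert.

47 remains inert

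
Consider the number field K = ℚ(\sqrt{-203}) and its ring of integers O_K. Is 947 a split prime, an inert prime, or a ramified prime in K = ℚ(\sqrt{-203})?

-203 mod 4 = 1, hence disc K = -203 and O_K = ℤ[(1+√-203)/2].
947 ∤ -203, so 947 is unramified.
Legendre symbol by Euler's criterion: (-203/947) ≡ (-203)^473 ≡ 946 (mod 947), i.e. (-203/947) = -1.
(-203/947) = -1, so 947 is inert.

inert — (947) stays prime in O_K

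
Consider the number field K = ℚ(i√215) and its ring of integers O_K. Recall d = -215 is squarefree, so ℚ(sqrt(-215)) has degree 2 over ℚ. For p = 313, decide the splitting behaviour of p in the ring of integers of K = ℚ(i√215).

split

-215 mod 4 = 1, hence disc K = -215 and O_K = ℤ[(1+√-215)/2].
313 ∤ -215, so 313 is unramified.
Legendre symbol by Euler's criterion: (-215/313) ≡ (-215)^156 ≡ 1 (mod 313), i.e. (-215/313) = 1.
Legendre symbol 1 ⇒ 313 is split.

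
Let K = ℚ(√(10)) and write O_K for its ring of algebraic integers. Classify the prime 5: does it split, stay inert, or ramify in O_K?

p ramifies

d = 10 ≡ 2 (mod 4), so O_K = ℤ[√10] and disc(K) = 4d = 40.
disc(K) = 40 = 5·8, so p = 5 is ramified.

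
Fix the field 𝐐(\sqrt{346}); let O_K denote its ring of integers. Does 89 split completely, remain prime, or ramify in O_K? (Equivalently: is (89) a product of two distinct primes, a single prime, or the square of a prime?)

split

d = 346 ≡ 2 (mod 4), so O_K = ℤ[√346] and disc(K) = 4d = 1384.
89 ∤ 1384, so 89 is unramified.
(346/89) = 79^44 mod 89 = 1, giving Legendre symbol 1.
d is a quadratic residue mod p, hence 89 splits in O_K.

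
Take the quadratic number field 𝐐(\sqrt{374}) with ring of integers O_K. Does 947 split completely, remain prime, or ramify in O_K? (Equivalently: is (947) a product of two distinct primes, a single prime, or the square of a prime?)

Since 374 ≢ 1 mod 4, the ring of integers is ℤ[√374] with discriminant 4·374 = 1496.
947 ∤ 1496, so 947 is unramified.
(374/947) = 374^473 mod 947 = 946, giving Legendre symbol -1.
d is a non-residue mod p, hence 947 remains inert in O_K.

inert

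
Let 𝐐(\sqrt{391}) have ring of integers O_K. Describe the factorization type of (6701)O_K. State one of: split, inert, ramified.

d = 391 ≡ 3 (mod 4), so O_K = ℤ[√391] and disc(K) = 4d = 1564.
6701 ∤ 1564, so 6701 is unramified.
Compute (391/6701) via Euler: 391^((6701-1)/2) mod 6701 = 6700, so (391/6701) = -1.
d is a non-residue mod p, hence 6701 remains inert in O_K.

inert — (6701) stays prime in O_K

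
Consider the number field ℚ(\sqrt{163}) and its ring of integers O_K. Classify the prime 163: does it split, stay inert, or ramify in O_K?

163 is ramified

Since 163 ≢ 1 mod 4, the ring of integers is ℤ[√163] with discriminant 4·163 = 652.
163 divides disc(K) = 652, so 163 ramifies.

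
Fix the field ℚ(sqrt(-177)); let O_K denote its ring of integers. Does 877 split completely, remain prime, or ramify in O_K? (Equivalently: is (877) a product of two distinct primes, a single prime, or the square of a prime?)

-177 mod 4 = 3, hence disc K = 4·(-177) = -708 and O_K = ℤ[√-177].
disc(K) = -708 is not divisible by 877; 877 is unramified.
Legendre symbol by Euler's criterion: (-177/877) ≡ (-177)^438 ≡ 1 (mod 877), i.e. (-177/877) = 1.
Legendre symbol 1 ⇒ 877 is split.

p splits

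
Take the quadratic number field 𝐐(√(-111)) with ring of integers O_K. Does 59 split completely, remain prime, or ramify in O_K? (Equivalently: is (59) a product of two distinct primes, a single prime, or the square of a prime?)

splits completely

-111 mod 4 = 1, hence disc K = -111 and O_K = ℤ[(1+√-111)/2].
59 ∤ -111, so 59 is unramified.
(-111/59) = 7^29 mod 59 = 1, giving Legendre symbol 1.
d is a quadratic residue mod p, hence 59 splits in O_K.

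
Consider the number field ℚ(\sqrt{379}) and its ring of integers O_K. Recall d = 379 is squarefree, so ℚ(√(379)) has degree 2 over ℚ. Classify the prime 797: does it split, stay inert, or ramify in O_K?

797 splits in O_K

Since 379 ≢ 1 mod 4, the ring of integers is ℤ[√379] with discriminant 4·379 = 1516.
Since gcd(797, 1516) = 1 the prime 797 does not ramify.
Euler's criterion: 379^398 mod 797 = 1. Thus (379|797) = 1.
Legendre symbol 1 ⇒ 797 is split.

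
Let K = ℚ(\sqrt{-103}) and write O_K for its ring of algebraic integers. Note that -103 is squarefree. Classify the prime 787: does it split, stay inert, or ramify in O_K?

p splits

-103 mod 4 = 1, hence disc K = -103 and O_K = ℤ[(1+√-103)/2].
787 ∤ -103, so 787 is unramified.
Compute (-103/787) via Euler: 684^((787-1)/2) mod 787 = 1, so (-103/787) = 1.
d is a quadratic residue mod p, hence 787 splits in O_K.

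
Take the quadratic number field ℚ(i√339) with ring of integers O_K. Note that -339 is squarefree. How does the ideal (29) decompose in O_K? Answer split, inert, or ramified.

-339 mod 4 = 1, hence disc K = -339 and O_K = ℤ[(1+√-339)/2].
Since gcd(29, -339) = 1 the prime 29 does not ramify.
Legendre symbol by Euler's criterion: (-339/29) ≡ (-339)^14 ≡ 1 (mod 29), i.e. (-339/29) = 1.
Legendre symbol 1 ⇒ 29 is split.

29 splits in O_K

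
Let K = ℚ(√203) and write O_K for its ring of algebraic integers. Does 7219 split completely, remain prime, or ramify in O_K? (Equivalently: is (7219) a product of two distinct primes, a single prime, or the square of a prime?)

203 mod 4 = 3, hence disc K = 4·203 = 812 and O_K = ℤ[√203].
Since gcd(7219, 812) = 1 the prime 7219 does not ramify.
Euler's criterion: 203^3609 mod 7219 = 1. Thus (203|7219) = 1.
d is a quadratic residue mod p, hence 7219 splits in O_K.

7219 splits in O_K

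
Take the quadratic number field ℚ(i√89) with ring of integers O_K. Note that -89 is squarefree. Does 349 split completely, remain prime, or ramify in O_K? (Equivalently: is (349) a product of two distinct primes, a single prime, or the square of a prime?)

inert

Since -89 ≢ 1 mod 4, the ring of integers is ℤ[√-89] with discriminant 4·(-89) = -356.
349 ∤ -356, so 349 is unramified.
Compute (-89/349) via Euler: 260^((349-1)/2) mod 349 = 348, so (-89/349) = -1.
(-89/349) = -1, so 349 is inert.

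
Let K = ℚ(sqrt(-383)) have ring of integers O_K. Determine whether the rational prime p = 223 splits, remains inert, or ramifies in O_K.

splits completely

-383 mod 4 = 1, hence disc K = -383 and O_K = ℤ[(1+√-383)/2].
223 ∤ -383, so 223 is unramified.
Compute (-383/223) via Euler: 63^((223-1)/2) mod 223 = 1, so (-383/223) = 1.
(-383/223) = 1, so 223 splits.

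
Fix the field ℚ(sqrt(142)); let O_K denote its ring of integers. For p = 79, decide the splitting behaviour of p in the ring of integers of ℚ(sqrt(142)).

inert — (79) stays prime in O_K

d = 142 ≡ 2 (mod 4), so O_K = ℤ[√142] and disc(K) = 4d = 568.
disc(K) = 568 is not divisible by 79; 79 is unramified.
(142/79) = 63^39 mod 79 = 78, giving Legendre symbol -1.
d is a non-residue mod p, hence 79 remains inert in O_K.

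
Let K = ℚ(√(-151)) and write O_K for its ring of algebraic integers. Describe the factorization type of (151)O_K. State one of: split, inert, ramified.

p ramifies

d = -151 ≡ 1 (mod 4), so O_K = ℤ[(1+√-151)/2] and disc(K) = d = -151.
151 divides disc(K) = -151, so 151 ramifies.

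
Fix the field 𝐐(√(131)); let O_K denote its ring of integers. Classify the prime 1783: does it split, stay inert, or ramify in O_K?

inert — (1783) stays prime in O_K

Since 131 ≢ 1 mod 4, the ring of integers is ℤ[√131] with discriminant 4·131 = 524.
Since gcd(1783, 524) = 1 the prime 1783 does not ramify.
Legendre symbol by Euler's criterion: (131/1783) ≡ 131^891 ≡ 1782 (mod 1783), i.e. (131/1783) = -1.
d is a non-residue mod p, hence 1783 remains inert in O_K.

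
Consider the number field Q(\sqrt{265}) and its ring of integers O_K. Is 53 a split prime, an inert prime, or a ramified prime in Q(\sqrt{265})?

Since 265 ≡ 1 mod 4, the ring of integers is ℤ[(1+√265)/2] with discriminant 265.
disc(K) = 265 = 53·5, so p = 53 is ramified.

ramifies in O_K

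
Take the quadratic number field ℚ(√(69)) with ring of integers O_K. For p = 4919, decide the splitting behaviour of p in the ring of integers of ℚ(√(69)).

4919 splits in O_K

69 mod 4 = 1, hence disc K = 69 and O_K = ℤ[(1+√69)/2].
disc(K) = 69 is not divisible by 4919; 4919 is unramified.
(69/4919) = 69^2459 mod 4919 = 1, giving Legendre symbol 1.
(69/4919) = 1, so 4919 splits.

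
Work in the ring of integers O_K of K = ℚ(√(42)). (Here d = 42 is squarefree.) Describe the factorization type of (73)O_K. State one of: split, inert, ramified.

inert

Since 42 ≢ 1 mod 4, the ring of integers is ℤ[√42] with discriminant 4·42 = 168.
disc(K) = 168 is not divisible by 73; 73 is unramified.
Euler's criterion: 42^36 mod 73 = 72. Thus (42|73) = -1.
(42/73) = -1, so 73 is inert.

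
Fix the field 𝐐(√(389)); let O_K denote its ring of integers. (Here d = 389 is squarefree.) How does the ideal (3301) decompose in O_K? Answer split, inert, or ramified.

d = 389 ≡ 1 (mod 4), so O_K = ℤ[(1+√389)/2] and disc(K) = d = 389.
Since gcd(3301, 389) = 1 the prime 3301 does not ramify.
Compute (389/3301) via Euler: 389^((3301-1)/2) mod 3301 = 3300, so (389/3301) = -1.
d is a non-residue mod p, hence 3301 remains inert in O_K.

inert — (3301) stays prime in O_K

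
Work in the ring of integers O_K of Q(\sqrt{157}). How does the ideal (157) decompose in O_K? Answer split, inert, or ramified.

ramifies in O_K

Since 157 ≡ 1 mod 4, the ring of integers is ℤ[(1+√157)/2] with discriminant 157.
157 divides disc(K) = 157, so 157 ramifies.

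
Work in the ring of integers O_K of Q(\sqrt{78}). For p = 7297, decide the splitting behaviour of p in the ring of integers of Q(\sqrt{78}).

split

Since 78 ≢ 1 mod 4, the ring of integers is ℤ[√78] with discriminant 4·78 = 312.
disc(K) = 312 is not divisible by 7297; 7297 is unramified.
Compute (78/7297) via Euler: 78^((7297-1)/2) mod 7297 = 1, so (78/7297) = 1.
Legendre symbol 1 ⇒ 7297 is split.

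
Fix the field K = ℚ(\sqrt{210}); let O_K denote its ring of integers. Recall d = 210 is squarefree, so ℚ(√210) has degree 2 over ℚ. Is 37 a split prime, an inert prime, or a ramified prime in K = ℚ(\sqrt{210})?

split

d = 210 ≡ 2 (mod 4), so O_K = ℤ[√210] and disc(K) = 4d = 840.
disc(K) = 840 is not divisible by 37; 37 is unramified.
Legendre symbol by Euler's criterion: (210/37) ≡ 210^18 ≡ 1 (mod 37), i.e. (210/37) = 1.
d is a quadratic residue mod p, hence 37 splits in O_K.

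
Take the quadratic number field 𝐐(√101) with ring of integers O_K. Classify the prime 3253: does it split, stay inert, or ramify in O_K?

p splits

Since 101 ≡ 1 mod 4, the ring of integers is ℤ[(1+√101)/2] with discriminant 101.
disc(K) = 101 is not divisible by 3253; 3253 is unramified.
Legendre symbol by Euler's criterion: (101/3253) ≡ 101^1626 ≡ 1 (mod 3253), i.e. (101/3253) = 1.
d is a quadratic residue mod p, hence 3253 splits in O_K.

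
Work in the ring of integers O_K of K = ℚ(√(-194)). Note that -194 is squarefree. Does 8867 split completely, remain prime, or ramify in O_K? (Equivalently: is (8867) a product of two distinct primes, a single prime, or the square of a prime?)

inert — (8867) stays prime in O_K

-194 mod 4 = 2, hence disc K = 4·(-194) = -776 and O_K = ℤ[√-194].
disc(K) = -776 is not divisible by 8867; 8867 is unramified.
(-194/8867) = 8673^4433 mod 8867 = 8866, giving Legendre symbol -1.
d is a non-residue mod p, hence 8867 remains inert in O_K.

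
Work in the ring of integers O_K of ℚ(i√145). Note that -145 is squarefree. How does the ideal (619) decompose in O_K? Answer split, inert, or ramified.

619 splits in O_K

Since -145 ≢ 1 mod 4, the ring of integers is ℤ[√-145] with discriminant 4·(-145) = -580.
Since gcd(619, -580) = 1 the prime 619 does not ramify.
Compute (-145/619) via Euler: 474^((619-1)/2) mod 619 = 1, so (-145/619) = 1.
(-145/619) = 1, so 619 splits.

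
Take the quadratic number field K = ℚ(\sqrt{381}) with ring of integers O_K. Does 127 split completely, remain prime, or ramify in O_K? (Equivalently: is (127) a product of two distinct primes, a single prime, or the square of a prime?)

381 mod 4 = 1, hence disc K = 381 and O_K = ℤ[(1+√381)/2].
disc(K) = 381 = 127·3, so p = 127 is ramified.

ramified — (127) = 𝔭²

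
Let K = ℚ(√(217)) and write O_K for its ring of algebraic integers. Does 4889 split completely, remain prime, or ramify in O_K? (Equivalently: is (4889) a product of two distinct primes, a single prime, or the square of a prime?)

Since 217 ≡ 1 mod 4, the ring of integers is ℤ[(1+√217)/2] with discriminant 217.
Since gcd(4889, 217) = 1 the prime 4889 does not ramify.
Legendre symbol by Euler's criterion: (217/4889) ≡ 217^2444 ≡ 1 (mod 4889), i.e. (217/4889) = 1.
Legendre symbol 1 ⇒ 4889 is split.

p splits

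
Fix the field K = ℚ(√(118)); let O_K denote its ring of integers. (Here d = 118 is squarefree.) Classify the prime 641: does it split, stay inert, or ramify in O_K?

Since 118 ≢ 1 mod 4, the ring of integers is ℤ[√118] with discriminant 4·118 = 472.
Since gcd(641, 472) = 1 the prime 641 does not ramify.
Compute (118/641) via Euler: 118^((641-1)/2) mod 641 = 1, so (118/641) = 1.
(118/641) = 1, so 641 splits.

split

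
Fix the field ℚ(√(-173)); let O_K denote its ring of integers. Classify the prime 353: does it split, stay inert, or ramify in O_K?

p is inert

d = -173 ≡ 3 (mod 4), so O_K = ℤ[√-173] and disc(K) = 4d = -692.
353 ∤ -692, so 353 is unramified.
Compute (-173/353) via Euler: 180^((353-1)/2) mod 353 = 352, so (-173/353) = -1.
d is a non-residue mod p, hence 353 remains inert in O_K.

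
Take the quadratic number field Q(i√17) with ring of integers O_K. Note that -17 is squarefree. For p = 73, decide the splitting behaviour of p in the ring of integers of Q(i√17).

inert — (73) stays prime in O_K

-17 mod 4 = 3, hence disc K = 4·(-17) = -68 and O_K = ℤ[√-17].
73 ∤ -68, so 73 is unramified.
(-17/73) = 56^36 mod 73 = 72, giving Legendre symbol -1.
d is a non-residue mod p, hence 73 remains inert in O_K.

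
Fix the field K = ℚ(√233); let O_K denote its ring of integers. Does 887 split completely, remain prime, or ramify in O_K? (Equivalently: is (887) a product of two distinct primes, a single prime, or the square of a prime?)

887 remains inert

Since 233 ≡ 1 mod 4, the ring of integers is ℤ[(1+√233)/2] with discriminant 233.
Since gcd(887, 233) = 1 the prime 887 does not ramify.
(233/887) = 233^443 mod 887 = 886, giving Legendre symbol -1.
Legendre symbol -1 ⇒ 887 is inert.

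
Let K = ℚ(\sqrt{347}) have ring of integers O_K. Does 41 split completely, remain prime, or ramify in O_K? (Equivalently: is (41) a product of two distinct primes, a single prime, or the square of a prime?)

inert

d = 347 ≡ 3 (mod 4), so O_K = ℤ[√347] and disc(K) = 4d = 1388.
41 ∤ 1388, so 41 is unramified.
(347/41) = 19^20 mod 41 = 40, giving Legendre symbol -1.
(347/41) = -1, so 41 is inert.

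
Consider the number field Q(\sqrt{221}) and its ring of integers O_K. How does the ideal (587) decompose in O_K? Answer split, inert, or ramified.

inert — (587) stays prime in O_K

d = 221 ≡ 1 (mod 4), so O_K = ℤ[(1+√221)/2] and disc(K) = d = 221.
587 ∤ 221, so 587 is unramified.
Legendre symbol by Euler's criterion: (221/587) ≡ 221^293 ≡ 586 (mod 587), i.e. (221/587) = -1.
(221/587) = -1, so 587 is inert.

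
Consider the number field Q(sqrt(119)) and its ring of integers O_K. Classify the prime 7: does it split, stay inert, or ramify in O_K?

p ramifies

d = 119 ≡ 3 (mod 4), so O_K = ℤ[√119] and disc(K) = 4d = 476.
7 divides disc(K) = 476, so 7 ramifies.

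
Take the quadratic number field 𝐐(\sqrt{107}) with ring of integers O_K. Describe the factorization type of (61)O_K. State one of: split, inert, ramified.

d = 107 ≡ 3 (mod 4), so O_K = ℤ[√107] and disc(K) = 4d = 428.
61 ∤ 428, so 61 is unramified.
Compute (107/61) via Euler: 46^((61-1)/2) mod 61 = 1, so (107/61) = 1.
d is a quadratic residue mod p, hence 61 splits in O_K.

splits completely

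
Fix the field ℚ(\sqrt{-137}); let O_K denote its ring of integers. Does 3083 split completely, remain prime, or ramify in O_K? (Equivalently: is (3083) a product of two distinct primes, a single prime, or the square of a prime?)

inert — (3083) stays prime in O_K

Since -137 ≢ 1 mod 4, the ring of integers is ℤ[√-137] with discriminant 4·(-137) = -548.
3083 ∤ -548, so 3083 is unramified.
(-137/3083) = 2946^1541 mod 3083 = 3082, giving Legendre symbol -1.
d is a non-residue mod p, hence 3083 remains inert in O_K.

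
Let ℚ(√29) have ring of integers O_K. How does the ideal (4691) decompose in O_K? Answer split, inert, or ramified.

29 mod 4 = 1, hence disc K = 29 and O_K = ℤ[(1+√29)/2].
disc(K) = 29 is not divisible by 4691; 4691 is unramified.
(29/4691) = 29^2345 mod 4691 = 1, giving Legendre symbol 1.
(29/4691) = 1, so 4691 splits.

splits completely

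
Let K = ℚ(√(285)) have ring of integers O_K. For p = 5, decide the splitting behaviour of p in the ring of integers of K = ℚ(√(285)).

285 mod 4 = 1, hence disc K = 285 and O_K = ℤ[(1+√285)/2].
disc(K) = 285 = 5·57, so p = 5 is ramified.

ramifies in O_K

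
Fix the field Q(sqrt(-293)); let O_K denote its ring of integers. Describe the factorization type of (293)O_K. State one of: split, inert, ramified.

-293 mod 4 = 3, hence disc K = 4·(-293) = -1172 and O_K = ℤ[√-293].
Ramification test: 293 | -1172. The prime 293 ramifies in K.

ramifies in O_K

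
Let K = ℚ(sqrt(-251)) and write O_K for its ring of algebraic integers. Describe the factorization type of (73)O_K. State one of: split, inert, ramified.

split

d = -251 ≡ 1 (mod 4), so O_K = ℤ[(1+√-251)/2] and disc(K) = d = -251.
disc(K) = -251 is not divisible by 73; 73 is unramified.
Legendre symbol by Euler's criterion: (-251/73) ≡ (-251)^36 ≡ 1 (mod 73), i.e. (-251/73) = 1.
(-251/73) = 1, so 73 splits.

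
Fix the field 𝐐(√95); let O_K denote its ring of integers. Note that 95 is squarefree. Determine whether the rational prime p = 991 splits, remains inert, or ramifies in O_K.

Since 95 ≢ 1 mod 4, the ring of integers is ℤ[√95] with discriminant 4·95 = 380.
disc(K) = 380 is not divisible by 991; 991 is unramified.
Compute (95/991) via Euler: 95^((991-1)/2) mod 991 = 1, so (95/991) = 1.
d is a quadratic residue mod p, hence 991 splits in O_K.

991 splits in O_K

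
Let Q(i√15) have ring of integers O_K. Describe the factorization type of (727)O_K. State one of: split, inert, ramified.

-15 mod 4 = 1, hence disc K = -15 and O_K = ℤ[(1+√-15)/2].
727 ∤ -15, so 727 is unramified.
(-15/727) = 712^363 mod 727 = 726, giving Legendre symbol -1.
d is a non-residue mod p, hence 727 remains inert in O_K.

inert — (727) stays prime in O_K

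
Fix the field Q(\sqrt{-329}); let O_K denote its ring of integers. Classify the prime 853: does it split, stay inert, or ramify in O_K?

853 remains inert

Since -329 ≢ 1 mod 4, the ring of integers is ℤ[√-329] with discriminant 4·(-329) = -1316.
853 ∤ -1316, so 853 is unramified.
(-329/853) = 524^426 mod 853 = 852, giving Legendre symbol -1.
d is a non-residue mod p, hence 853 remains inert in O_K.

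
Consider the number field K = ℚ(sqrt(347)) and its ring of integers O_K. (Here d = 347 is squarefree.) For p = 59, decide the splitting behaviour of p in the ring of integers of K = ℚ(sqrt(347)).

59 remains inert

347 mod 4 = 3, hence disc K = 4·347 = 1388 and O_K = ℤ[√347].
Since gcd(59, 1388) = 1 the prime 59 does not ramify.
Legendre symbol by Euler's criterion: (347/59) ≡ 347^29 ≡ 58 (mod 59), i.e. (347/59) = -1.
d is a non-residue mod p, hence 59 remains inert in O_K.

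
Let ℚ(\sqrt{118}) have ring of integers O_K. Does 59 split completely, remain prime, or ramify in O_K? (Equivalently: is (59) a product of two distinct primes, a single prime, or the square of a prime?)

Since 118 ≢ 1 mod 4, the ring of integers is ℤ[√118] with discriminant 4·118 = 472.
disc(K) = 472 = 59·8, so p = 59 is ramified.

ramified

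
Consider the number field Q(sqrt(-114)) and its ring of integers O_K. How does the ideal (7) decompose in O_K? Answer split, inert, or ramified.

-114 mod 4 = 2, hence disc K = 4·(-114) = -456 and O_K = ℤ[√-114].
7 ∤ -456, so 7 is unramified.
Compute (-114/7) via Euler: 5^((7-1)/2) mod 7 = 6, so (-114/7) = -1.
d is a non-residue mod p, hence 7 remains inert in O_K.

inert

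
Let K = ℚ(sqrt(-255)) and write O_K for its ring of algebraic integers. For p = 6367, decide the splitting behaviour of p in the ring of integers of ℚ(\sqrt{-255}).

d = -255 ≡ 1 (mod 4), so O_K = ℤ[(1+√-255)/2] and disc(K) = d = -255.
6367 ∤ -255, so 6367 is unramified.
Compute (-255/6367) via Euler: 6112^((6367-1)/2) mod 6367 = 6366, so (-255/6367) = -1.
Legendre symbol -1 ⇒ 6367 is inert.

remains prime (inert)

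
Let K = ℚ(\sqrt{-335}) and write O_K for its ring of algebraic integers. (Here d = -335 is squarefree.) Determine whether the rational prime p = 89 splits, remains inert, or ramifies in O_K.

splits completely

d = -335 ≡ 1 (mod 4), so O_K = ℤ[(1+√-335)/2] and disc(K) = d = -335.
Since gcd(89, -335) = 1 the prime 89 does not ramify.
Compute (-335/89) via Euler: 21^((89-1)/2) mod 89 = 1, so (-335/89) = 1.
d is a quadratic residue mod p, hence 89 splits in O_K.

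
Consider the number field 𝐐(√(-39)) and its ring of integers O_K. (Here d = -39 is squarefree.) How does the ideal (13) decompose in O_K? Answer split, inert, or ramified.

ramifies in O_K

Since -39 ≡ 1 mod 4, the ring of integers is ℤ[(1+√-39)/2] with discriminant -39.
13 divides disc(K) = -39, so 13 ramifies.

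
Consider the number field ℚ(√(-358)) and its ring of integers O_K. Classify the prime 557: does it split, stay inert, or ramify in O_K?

remains prime (inert)

d = -358 ≡ 2 (mod 4), so O_K = ℤ[√-358] and disc(K) = 4d = -1432.
557 ∤ -1432, so 557 is unramified.
Euler's criterion: (-358)^278 mod 557 = 556. Thus (-358|557) = -1.
Legendre symbol -1 ⇒ 557 is inert.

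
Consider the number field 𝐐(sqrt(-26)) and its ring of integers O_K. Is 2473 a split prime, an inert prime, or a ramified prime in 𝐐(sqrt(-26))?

2473 splits in O_K

Since -26 ≢ 1 mod 4, the ring of integers is ℤ[√-26] with discriminant 4·(-26) = -104.
2473 ∤ -104, so 2473 is unramified.
Compute (-26/2473) via Euler: 2447^((2473-1)/2) mod 2473 = 1, so (-26/2473) = 1.
(-26/2473) = 1, so 2473 splits.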